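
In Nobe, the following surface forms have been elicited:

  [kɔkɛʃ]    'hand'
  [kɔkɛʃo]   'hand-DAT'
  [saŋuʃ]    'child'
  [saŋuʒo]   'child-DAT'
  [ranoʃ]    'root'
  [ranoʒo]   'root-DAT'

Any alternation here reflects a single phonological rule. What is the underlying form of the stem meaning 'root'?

/ranoʒ/

In [ranoʃ] and [ranoʒo] the final segment of 'root' alternates: [ʃ] ~ [ʒ].
The stem 'hand' ([kɔkɛʃ], [kɔkɛʃo]) shows [ʃ] unchanged in both environments, so [ʃ] cannot be basic with [ʒ] derived before the DAT suffix.
Therefore /ʒ/ is basic and [ʃ] is derived by word-final obstruent devoicing (voiced obstruents become voiceless word-finally).
Hence 'root' is /ranoʒ/ underlyingly.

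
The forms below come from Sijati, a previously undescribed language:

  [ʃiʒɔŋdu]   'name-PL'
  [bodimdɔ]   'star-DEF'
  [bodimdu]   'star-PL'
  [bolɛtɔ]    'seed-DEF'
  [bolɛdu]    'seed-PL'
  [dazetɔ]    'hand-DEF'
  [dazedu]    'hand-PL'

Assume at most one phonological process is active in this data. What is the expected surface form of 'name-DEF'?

[ʃiʒɔŋdɔ]

The DEF morpheme has two allomorphs, [-dɔ] and [-tɔ].
By contrast the PL suffix keeps its initial [d] throughout — that segment must be underlying.
The DEF suffix is therefore /-tɔ/ underlyingly, with post-nasal voicing: voiceless stops become voiced after a nasal.
After 'name', which ends in a nasal, the suffix surfaces as [-dɔ], giving [ʃiʒɔŋdɔ].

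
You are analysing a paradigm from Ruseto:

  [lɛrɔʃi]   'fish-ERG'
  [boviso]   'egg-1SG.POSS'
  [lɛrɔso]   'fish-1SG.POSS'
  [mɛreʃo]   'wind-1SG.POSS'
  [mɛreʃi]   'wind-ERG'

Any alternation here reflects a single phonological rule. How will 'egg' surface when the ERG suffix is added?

[boviʃi]

'fish' shows [ʃ] ~ [s] at the end of the stem ([lɛrɔʃi] vs [lɛrɔso]).
Compare 'wind', with invariant [ʃ] in [mɛreʃi] and [mɛreʃo]: an analysis with underlying /ʃ/ and a rule producing [s] before the 1SG.POSS suffix would wrongly predict alternation here too.
Therefore /s/ is basic and [ʃ] is derived by palatalization before a front vowel (/s/ becomes palato-alveolar [ʃ] before a front vowel).
From [boviso] the stem 'egg' is /bovis/; before a front vowel this yields [boviʃi].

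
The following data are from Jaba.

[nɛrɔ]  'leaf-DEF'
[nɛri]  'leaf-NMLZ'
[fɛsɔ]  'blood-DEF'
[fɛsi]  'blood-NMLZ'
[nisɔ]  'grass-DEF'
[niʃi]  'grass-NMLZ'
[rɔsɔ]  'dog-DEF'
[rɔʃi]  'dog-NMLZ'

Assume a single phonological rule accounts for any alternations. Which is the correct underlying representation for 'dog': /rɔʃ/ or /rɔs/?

In [rɔsɔ] and [rɔʃi] the final segment of 'dog' alternates: [s] ~ [ʃ].
The stem 'blood' ([fɛsɔ], [fɛsi]) shows [s] unchanged in both environments, so [s] cannot be basic with [ʃ] derived before the NMLZ suffix.
So /ʃ/ is underlying, and a rule of depalatalization — palato-alveolar /ʃ/ becomes [s] when no front vowel follows — gives [s].

/rɔʃ/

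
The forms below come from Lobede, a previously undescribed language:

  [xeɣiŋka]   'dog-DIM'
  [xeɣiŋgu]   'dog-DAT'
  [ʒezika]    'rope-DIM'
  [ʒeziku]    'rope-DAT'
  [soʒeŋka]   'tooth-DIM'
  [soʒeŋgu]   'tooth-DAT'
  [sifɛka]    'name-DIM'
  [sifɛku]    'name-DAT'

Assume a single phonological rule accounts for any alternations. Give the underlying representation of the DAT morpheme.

The DAT morpheme has two allomorphs, [-gu] and [-ku].
The DIM suffix, which begins with [k], is invariant after every stem; so [k] is not altered by any rule here.
The DAT suffix is therefore /-gu/ underlyingly, with post-vocalic devoicing: voiced stops become voiceless after a vowel.

/-gu/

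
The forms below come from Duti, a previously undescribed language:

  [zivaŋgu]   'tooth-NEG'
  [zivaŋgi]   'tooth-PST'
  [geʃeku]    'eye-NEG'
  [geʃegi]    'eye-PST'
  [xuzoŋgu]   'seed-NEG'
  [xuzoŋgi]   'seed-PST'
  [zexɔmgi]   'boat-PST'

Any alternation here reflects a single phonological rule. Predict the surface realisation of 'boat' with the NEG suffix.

The NEG morpheme has two allomorphs, [-gu] and [-ku].
The PST suffix, which begins with [g], is invariant after every stem; so [g] is not altered by any rule here.
So the underlying form is /-ku/, and voiceless stops become voiced after a nasal.
After 'boat', which ends in a nasal, the suffix surfaces as [-gu], giving [zexɔmgu].

[zexɔmgu]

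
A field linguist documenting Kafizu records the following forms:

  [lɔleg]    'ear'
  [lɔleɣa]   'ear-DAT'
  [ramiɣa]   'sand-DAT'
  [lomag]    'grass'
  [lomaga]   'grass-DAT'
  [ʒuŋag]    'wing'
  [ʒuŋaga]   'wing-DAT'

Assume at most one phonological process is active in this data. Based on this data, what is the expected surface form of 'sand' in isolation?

[ramig]

The stem for 'ear' ends in [g] in [lɔleg] but [ɣ] in [lɔleɣa].
But 'grass' keeps [g] in both environments ([lomag], [lomaga]), so there is no rule changing /g/ to [ɣ] before the DAT suffix.
So /ɣ/ is underlying, and a rule of word-final hardening — voiced fricatives become stops word-finally — gives [g].
From [ramiɣa] the stem 'sand' is /ramiɣ/; word-finally this yields [ramig].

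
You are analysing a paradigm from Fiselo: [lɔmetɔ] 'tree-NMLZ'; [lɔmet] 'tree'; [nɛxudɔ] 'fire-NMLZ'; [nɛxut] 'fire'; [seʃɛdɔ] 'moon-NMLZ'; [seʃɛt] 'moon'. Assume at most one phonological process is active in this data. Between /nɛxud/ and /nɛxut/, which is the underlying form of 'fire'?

In [nɛxudɔ] and [nɛxut] the final segment of 'fire' alternates: [d] ~ [t].
The stem 'tree' ([lɔmetɔ], [lɔmet]) shows [t] unchanged in both environments, so [t] cannot be basic with [d] derived before the NMLZ suffix.
So /d/ is underlying, and a rule of word-final obstruent devoicing — voiced obstruents become voiceless word-finally — gives [t].

/nɛxud/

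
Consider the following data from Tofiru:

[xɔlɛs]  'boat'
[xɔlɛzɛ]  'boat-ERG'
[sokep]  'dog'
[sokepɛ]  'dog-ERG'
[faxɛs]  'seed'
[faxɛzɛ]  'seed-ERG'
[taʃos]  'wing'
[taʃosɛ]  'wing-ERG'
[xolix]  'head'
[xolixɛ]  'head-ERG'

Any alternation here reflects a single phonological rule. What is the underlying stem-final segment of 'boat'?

'boat' shows [s] ~ [z] at the end of the stem ([xɔlɛs] vs [xɔlɛzɛ]).
Compare 'wing', with invariant [s] in [taʃos] and [taʃosɛ]: an analysis with underlying /s/ and a rule producing [z] before the ERG suffix would wrongly predict alternation here too.
Therefore /z/ is basic and [s] is derived by word-final obstruent devoicing (voiced obstruents become voiceless word-finally).

/z/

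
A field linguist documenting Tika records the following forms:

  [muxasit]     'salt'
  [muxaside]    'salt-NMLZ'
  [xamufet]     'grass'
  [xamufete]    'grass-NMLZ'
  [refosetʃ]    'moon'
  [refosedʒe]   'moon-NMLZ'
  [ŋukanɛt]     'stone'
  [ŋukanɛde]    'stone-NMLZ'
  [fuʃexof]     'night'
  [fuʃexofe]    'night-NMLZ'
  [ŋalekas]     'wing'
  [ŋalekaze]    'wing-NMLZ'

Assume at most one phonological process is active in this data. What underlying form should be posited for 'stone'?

/ŋukanɛd/

'stone' shows [t] ~ [d] at the end of the stem ([ŋukanɛt] vs [ŋukanɛde]).
Compare 'grass', with invariant [t] in [xamufet] and [xamufete]: an analysis with underlying /t/ and a rule producing [d] before the NMLZ suffix would wrongly predict alternation here too.
The alternation reflects word-final obstruent devoicing: voiced obstruents become voiceless word-finally. /d/ is underlying.
So 'stone' = /ŋukanɛd/.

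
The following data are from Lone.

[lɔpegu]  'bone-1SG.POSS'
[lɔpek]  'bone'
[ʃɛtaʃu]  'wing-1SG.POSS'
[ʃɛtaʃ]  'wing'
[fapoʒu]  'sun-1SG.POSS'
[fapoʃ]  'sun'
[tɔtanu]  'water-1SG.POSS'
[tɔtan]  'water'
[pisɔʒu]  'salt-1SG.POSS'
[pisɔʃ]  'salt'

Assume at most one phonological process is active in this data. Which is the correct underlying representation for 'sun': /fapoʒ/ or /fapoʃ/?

/fapoʒ/

The root 'sun' surfaces as [fapoʒu] and [fapoʃ], with a stem-final [ʒ] ~ [ʃ] alternation.
But 'wing' keeps [ʃ] in both environments ([ʃɛtaʃu], [ʃɛtaʃ]), so there is no rule changing /ʃ/ to [ʒ] before the 1SG.POSS suffix.
Therefore /ʒ/ is basic and [ʃ] is derived by word-final obstruent devoicing (voiced obstruents become voiceless word-finally).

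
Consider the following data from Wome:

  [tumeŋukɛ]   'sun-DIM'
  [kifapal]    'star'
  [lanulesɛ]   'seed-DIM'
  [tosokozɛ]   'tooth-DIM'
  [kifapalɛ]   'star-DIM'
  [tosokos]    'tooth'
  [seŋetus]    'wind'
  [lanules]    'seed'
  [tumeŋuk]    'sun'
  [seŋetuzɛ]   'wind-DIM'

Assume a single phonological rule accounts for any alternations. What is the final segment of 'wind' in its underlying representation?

The stem for 'wind' ends in [s] in [seŋetus] but [z] in [seŋetuzɛ].
But 'seed' keeps [s] in both environments ([lanules], [lanulesɛ]), so there is no rule changing /s/ to [z] before the DIM suffix.
The underlying segment must be /z/; voiced obstruents become voiceless word-finally, yielding [s] there.

/z/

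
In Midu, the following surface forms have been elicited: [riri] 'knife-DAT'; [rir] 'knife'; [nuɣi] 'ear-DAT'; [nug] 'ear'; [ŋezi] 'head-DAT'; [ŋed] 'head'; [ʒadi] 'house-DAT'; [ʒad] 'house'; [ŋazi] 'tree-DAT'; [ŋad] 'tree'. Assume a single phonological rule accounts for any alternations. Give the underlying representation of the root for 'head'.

In [ŋezi] and [ŋed] the final segment of 'head' alternates: [z] ~ [d].
If /d/ were underlying and a rule turned it into [z] before the DAT suffix, 'house' would also alternate; but it has [d] in both [ʒadi] and [ʒad].
The underlying segment must be /z/; voiced fricatives become stops word-finally, yielding [d] there.
The underlying form of 'head' is therefore /ŋez/.

/ŋez/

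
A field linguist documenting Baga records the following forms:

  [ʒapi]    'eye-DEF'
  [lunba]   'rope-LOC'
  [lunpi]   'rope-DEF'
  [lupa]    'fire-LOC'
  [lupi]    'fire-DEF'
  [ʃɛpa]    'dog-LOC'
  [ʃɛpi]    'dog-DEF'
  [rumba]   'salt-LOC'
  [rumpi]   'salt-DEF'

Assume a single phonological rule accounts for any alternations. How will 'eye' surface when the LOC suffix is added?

[ʒapa]

The LOC suffix surfaces as [-ba] and [-pa], depending on the final segment of the stem.
The DEF suffix, which begins with [p], is invariant after every stem; so [p] is not altered by any rule here.
So the underlying form is /-ba/, and voiced stops become voiceless after a vowel.
After 'eye', which ends in a vowel, the suffix surfaces as [-pa], giving [ʒapa].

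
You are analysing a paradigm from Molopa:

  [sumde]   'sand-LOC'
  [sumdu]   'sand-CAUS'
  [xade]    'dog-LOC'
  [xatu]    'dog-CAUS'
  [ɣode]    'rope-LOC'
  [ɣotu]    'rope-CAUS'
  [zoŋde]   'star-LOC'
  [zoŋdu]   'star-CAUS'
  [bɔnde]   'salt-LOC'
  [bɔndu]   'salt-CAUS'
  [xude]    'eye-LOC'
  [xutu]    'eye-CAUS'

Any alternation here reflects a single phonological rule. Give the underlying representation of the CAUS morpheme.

The CAUS morpheme has two allomorphs, [-du] and [-tu].
The LOC suffix, which begins with [d], is invariant after every stem; so [d] is not altered by any rule here.
The CAUS suffix is therefore /-tu/ underlyingly, with post-nasal voicing: voiceless stops become voiced after a nasal.

/-tu/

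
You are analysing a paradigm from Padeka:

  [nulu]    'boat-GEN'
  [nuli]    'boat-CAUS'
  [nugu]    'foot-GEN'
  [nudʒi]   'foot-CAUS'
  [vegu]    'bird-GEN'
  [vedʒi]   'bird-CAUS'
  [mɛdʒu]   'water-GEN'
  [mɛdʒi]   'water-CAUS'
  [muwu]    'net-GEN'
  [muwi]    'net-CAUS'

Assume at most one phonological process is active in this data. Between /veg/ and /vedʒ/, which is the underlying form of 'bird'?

/veg/

'bird' shows [g] ~ [dʒ] at the end of the stem ([vegu] vs [vedʒi]).
The stem 'water' ([mɛdʒu], [mɛdʒi]) shows [dʒ] unchanged in both environments, so [dʒ] cannot be basic with [g] derived before the GEN suffix.
Therefore /g/ is basic and [dʒ] is derived by palatalization before a front vowel (/g/ becomes palato-alveolar [dʒ] before a front vowel).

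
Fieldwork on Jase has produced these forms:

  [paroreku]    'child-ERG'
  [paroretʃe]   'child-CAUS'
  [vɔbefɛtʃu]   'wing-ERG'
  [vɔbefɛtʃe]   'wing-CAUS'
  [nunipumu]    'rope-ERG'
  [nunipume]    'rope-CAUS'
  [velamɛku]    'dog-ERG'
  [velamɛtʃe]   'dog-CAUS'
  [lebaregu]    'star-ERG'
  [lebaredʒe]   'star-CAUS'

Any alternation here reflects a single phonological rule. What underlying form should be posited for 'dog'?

The root 'dog' surfaces as [velamɛku] and [velamɛtʃe], with a stem-final [k] ~ [tʃ] alternation.
Compare 'wing', with invariant [tʃ] in [vɔbefɛtʃu] and [vɔbefɛtʃe]: an analysis with underlying /tʃ/ and a rule producing [k] before the ERG suffix would wrongly predict alternation here too.
The underlying segment must be /k/; /k/ and /g/ become palato-alveolar [tʃ] and [dʒ] before a front vowel, yielding [tʃ] there.

/velamɛk/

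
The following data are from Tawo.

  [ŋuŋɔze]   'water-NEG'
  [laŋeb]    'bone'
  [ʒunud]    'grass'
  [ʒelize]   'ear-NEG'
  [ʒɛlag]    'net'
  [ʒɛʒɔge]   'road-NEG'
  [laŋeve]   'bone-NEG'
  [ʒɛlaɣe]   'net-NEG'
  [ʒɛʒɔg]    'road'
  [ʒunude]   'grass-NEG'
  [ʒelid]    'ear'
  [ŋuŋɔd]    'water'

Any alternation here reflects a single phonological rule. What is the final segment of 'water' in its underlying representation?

'water' shows [z] ~ [d] at the end of the stem ([ŋuŋɔze] vs [ŋuŋɔd]).
Compare 'grass', with invariant [d] in [ʒunude] and [ʒunud]: an analysis with underlying /d/ and a rule producing [z] before the NEG suffix would wrongly predict alternation here too.
So /z/ is underlying, and a rule of word-final hardening — voiced fricatives become stops word-finally — gives [d].

/z/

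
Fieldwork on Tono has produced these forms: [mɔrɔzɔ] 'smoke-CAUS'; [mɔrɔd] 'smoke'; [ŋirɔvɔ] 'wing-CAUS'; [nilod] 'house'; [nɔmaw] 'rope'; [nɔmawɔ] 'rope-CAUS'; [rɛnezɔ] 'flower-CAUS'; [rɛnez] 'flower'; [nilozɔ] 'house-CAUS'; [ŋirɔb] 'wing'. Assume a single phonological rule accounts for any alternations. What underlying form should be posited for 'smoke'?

The stem for 'smoke' ends in [d] in [mɔrɔd] but [z] in [mɔrɔzɔ].
But 'flower' keeps [z] in both environments ([rɛnez], [rɛnezɔ]), so there is no rule changing /z/ to [d] in isolation.
The alternation reflects intervocalic spirantization: voiced stops become fricatives between vowels. /d/ is underlying.
So 'smoke' = /mɔrɔd/.

/mɔrɔd/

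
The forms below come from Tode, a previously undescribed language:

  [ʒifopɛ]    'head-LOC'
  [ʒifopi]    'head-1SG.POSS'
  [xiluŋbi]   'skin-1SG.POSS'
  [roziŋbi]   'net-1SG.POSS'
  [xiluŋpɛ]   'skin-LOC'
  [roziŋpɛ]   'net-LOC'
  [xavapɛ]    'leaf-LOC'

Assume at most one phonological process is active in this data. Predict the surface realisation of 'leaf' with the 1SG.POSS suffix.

[xavapi]

The 1SG.POSS suffix surfaces as [-bi] and [-pi], depending on the final segment of the stem.
The LOC suffix, which begins with [p], is invariant after every stem; so [p] is not altered by any rule here.
The 1SG.POSS suffix is therefore /-bi/ underlyingly, with post-vocalic devoicing: voiced stops become voiceless after a vowel.
After 'leaf', which ends in a vowel, the suffix surfaces as [-pi], giving [xavapi].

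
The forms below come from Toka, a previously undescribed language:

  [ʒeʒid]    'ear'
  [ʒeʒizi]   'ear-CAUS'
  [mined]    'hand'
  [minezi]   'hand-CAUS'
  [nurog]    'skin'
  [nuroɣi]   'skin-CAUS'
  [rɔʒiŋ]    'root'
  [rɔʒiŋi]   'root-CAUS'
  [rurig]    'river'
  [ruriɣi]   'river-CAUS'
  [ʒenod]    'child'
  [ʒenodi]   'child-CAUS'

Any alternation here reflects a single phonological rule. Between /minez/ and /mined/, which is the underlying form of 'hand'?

/minez/

In [mined] and [minezi] the final segment of 'hand' alternates: [d] ~ [z].
Compare 'child', with invariant [d] in [ʒenod] and [ʒenodi]: an analysis with underlying /d/ and a rule producing [z] before the CAUS suffix would wrongly predict alternation here too.
Therefore /z/ is basic and [d] is derived by word-final hardening (voiced fricatives become stops word-finally).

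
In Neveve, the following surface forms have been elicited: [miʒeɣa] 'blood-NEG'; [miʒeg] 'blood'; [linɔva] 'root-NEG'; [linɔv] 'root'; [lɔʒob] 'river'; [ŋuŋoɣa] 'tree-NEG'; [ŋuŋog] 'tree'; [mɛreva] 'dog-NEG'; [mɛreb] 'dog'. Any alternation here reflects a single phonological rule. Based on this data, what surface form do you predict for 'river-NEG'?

The stem for 'dog' ends in [v] in [mɛreva] but [b] in [mɛreb].
But 'root' keeps [v] in both environments ([linɔva], [linɔv]), so there is no rule changing /v/ to [b] in isolation.
Therefore /b/ is basic and [v] is derived by intervocalic spirantization (voiced stops become fricatives between vowels).
From [lɔʒob] the stem 'river' is /lɔʒob/; between vowels this yields [lɔʒova].

[lɔʒova]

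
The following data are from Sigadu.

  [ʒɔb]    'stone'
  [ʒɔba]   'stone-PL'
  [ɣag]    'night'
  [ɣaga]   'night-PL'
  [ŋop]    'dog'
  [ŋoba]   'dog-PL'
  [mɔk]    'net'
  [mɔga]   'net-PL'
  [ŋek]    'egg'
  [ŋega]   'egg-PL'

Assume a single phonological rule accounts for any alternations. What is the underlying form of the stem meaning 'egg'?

'egg' shows [k] ~ [g] at the end of the stem ([ŋek] vs [ŋega]).
The stem 'night' ([ɣag], [ɣaga]) shows [g] unchanged in both environments, so [g] cannot be basic with [k] derived in isolation.
The alternation reflects intervocalic voicing: voiceless stops become voiced between vowels. /k/ is underlying.

/ŋek/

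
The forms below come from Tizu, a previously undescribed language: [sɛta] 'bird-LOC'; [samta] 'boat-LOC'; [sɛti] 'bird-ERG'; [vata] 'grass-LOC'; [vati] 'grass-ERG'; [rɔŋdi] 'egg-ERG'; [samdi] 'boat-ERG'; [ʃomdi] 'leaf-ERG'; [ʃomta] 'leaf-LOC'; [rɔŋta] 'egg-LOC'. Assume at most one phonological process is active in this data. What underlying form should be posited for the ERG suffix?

/-di/

The ERG suffix surfaces as [-di] and [-ti], depending on the final segment of the stem.
The LOC suffix, which begins with [t], is invariant after every stem; so [t] is not altered by any rule here.
So the underlying form is /-di/, and voiced stops become voiceless after a vowel.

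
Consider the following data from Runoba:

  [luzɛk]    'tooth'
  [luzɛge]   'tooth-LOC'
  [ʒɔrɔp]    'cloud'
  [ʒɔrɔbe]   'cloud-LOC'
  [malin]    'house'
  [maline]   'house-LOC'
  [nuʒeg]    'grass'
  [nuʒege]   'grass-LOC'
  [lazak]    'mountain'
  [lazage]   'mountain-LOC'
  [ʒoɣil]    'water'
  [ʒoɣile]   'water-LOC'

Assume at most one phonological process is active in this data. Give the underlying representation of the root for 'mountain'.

The stem for 'mountain' ends in [k] in [lazak] but [g] in [lazage].
The stem 'grass' ([nuʒeg], [nuʒege]) shows [g] unchanged in both environments, so [g] cannot be basic with [k] derived in isolation.
So /k/ is underlying, and a rule of intervocalic voicing — voiceless stops become voiced between vowels — gives [g].
Hence 'mountain' is /lazak/ underlyingly.

/lazak/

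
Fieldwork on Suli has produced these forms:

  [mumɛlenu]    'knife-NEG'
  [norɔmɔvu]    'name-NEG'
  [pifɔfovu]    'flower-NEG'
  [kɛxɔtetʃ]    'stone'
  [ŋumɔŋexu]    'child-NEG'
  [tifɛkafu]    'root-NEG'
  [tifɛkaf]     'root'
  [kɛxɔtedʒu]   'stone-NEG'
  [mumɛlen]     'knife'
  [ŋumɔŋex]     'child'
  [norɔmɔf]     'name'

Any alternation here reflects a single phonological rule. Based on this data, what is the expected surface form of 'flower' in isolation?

[pifɔfof]

'name' shows [v] ~ [f] at the end of the stem ([norɔmɔvu] vs [norɔmɔf]).
Compare 'root', with invariant [f] in [tifɛkafu] and [tifɛkaf]: an analysis with underlying /f/ and a rule producing [v] before the NEG suffix would wrongly predict alternation here too.
The underlying segment must be /v/; voiced obstruents become voiceless word-finally, yielding [f] there.
The one attested form of 'flower', [pifɔfovu], shows underlying /pifɔfov/. Applying the same rule word-finally gives [pifɔfof].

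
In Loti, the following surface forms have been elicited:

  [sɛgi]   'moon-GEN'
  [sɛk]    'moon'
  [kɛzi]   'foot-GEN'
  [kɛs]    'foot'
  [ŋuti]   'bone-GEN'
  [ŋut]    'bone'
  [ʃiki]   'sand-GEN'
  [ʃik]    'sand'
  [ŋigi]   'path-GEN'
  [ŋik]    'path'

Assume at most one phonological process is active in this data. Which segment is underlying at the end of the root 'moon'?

'moon' shows [g] ~ [k] at the end of the stem ([sɛgi] vs [sɛk]).
If /k/ were underlying and a rule turned it into [g] before the GEN suffix, 'sand' would also alternate; but it has [k] in both [ʃiki] and [ʃik].
So /g/ is underlying, and a rule of word-final obstruent devoicing — voiced obstruents become voiceless word-finally — gives [k].

/g/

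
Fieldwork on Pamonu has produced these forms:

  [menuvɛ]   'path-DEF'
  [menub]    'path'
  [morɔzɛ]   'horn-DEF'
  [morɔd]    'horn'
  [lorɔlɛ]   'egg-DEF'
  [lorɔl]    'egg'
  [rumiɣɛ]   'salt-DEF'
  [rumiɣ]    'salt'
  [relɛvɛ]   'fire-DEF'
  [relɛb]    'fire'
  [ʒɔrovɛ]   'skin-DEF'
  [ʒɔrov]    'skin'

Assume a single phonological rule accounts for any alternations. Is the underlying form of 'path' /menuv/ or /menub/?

/menub/

In [menuvɛ] and [menub] the final segment of 'path' alternates: [v] ~ [b].
The stem 'skin' ([ʒɔrovɛ], [ʒɔrov]) shows [v] unchanged in both environments, so [v] cannot be basic with [b] derived in isolation.
So /b/ is underlying, and a rule of intervocalic spirantization — voiced stops become fricatives between vowels — gives [v].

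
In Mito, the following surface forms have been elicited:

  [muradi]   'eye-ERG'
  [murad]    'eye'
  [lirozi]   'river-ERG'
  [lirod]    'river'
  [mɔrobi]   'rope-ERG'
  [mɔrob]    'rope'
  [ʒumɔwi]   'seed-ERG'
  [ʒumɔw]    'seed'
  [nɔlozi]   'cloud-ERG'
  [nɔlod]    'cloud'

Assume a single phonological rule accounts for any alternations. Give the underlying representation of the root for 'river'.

'river' shows [z] ~ [d] at the end of the stem ([lirozi] vs [lirod]).
The stem 'eye' ([muradi], [murad]) shows [d] unchanged in both environments, so [d] cannot be basic with [z] derived before the ERG suffix.
The alternation reflects word-final hardening: voiced fricatives become stops word-finally. /z/ is underlying.

/liroz/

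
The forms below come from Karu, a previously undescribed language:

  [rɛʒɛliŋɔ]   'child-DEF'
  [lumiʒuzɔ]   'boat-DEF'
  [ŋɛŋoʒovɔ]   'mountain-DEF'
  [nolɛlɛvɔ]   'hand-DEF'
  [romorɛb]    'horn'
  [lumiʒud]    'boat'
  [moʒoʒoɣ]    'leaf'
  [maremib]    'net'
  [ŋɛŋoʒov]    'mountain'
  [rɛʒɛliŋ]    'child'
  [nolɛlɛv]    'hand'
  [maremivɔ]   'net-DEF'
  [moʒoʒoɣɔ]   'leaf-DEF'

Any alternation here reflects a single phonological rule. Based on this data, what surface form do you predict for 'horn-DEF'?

The root 'net' surfaces as [maremib] and [maremivɔ], with a stem-final [b] ~ [v] alternation.
Compare 'hand', with invariant [v] in [nolɛlɛv] and [nolɛlɛvɔ]: an analysis with underlying /v/ and a rule producing [b] in isolation would wrongly predict alternation here too.
So /b/ is underlying, and a rule of intervocalic spirantization — voiced stops become fricatives between vowels — gives [v].
From [romorɛb] the stem 'horn' is /romorɛb/; between vowels this yields [romorɛvɔ].

[romorɛvɔ]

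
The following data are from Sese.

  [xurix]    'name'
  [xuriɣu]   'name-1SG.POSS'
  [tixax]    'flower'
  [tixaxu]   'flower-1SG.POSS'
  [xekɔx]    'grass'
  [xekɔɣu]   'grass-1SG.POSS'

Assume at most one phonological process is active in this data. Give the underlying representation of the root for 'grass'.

/xekɔɣ/

The stem for 'grass' ends in [x] in [xekɔx] but [ɣ] in [xekɔɣu].
Compare 'flower', with invariant [x] in [tixax] and [tixaxu]: an analysis with underlying /x/ and a rule producing [ɣ] before the 1SG.POSS suffix would wrongly predict alternation here too.
So /ɣ/ is underlying, and a rule of word-final obstruent devoicing — voiced obstruents become voiceless word-finally — gives [x].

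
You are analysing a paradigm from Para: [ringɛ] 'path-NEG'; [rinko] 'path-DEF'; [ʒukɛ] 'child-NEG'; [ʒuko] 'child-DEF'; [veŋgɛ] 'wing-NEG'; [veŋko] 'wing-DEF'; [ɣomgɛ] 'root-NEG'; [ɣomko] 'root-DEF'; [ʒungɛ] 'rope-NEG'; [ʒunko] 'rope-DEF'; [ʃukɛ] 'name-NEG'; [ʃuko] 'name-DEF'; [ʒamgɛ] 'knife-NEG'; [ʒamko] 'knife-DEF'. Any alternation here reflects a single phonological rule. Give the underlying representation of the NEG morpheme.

The NEG morpheme has two allomorphs, [-gɛ] and [-kɛ].
The DEF suffix, which begins with [k], is invariant after every stem; so [k] is not altered by any rule here.
So the underlying form is /-gɛ/, and voiced stops become voiceless after a vowel.

/-gɛ/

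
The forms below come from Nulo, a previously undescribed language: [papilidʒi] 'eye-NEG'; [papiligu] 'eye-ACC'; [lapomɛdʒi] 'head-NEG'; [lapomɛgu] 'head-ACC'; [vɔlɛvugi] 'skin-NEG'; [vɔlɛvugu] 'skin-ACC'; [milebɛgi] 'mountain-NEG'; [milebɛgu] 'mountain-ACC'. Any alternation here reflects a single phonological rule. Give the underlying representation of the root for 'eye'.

/papilidʒ/

The root 'eye' surfaces as [papilidʒi] and [papiligu], with a stem-final [dʒ] ~ [g] alternation.
But 'mountain' keeps [g] in both environments ([milebɛgi], [milebɛgu]), so there is no rule changing /g/ to [dʒ] before the NEG suffix.
So /dʒ/ is underlying, and a rule of depalatalization — palato-alveolar /dʒ/ becomes [g] when no front vowel follows — gives [g].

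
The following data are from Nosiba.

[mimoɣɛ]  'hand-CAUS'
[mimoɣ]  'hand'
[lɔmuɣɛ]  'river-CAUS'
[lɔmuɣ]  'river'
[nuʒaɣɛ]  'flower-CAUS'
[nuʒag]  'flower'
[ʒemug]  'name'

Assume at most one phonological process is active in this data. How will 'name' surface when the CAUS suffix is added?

[ʒemuɣɛ]

'flower' shows [ɣ] ~ [g] at the end of the stem ([nuʒaɣɛ] vs [nuʒag]).
The stem 'river' ([lɔmuɣɛ], [lɔmuɣ]) shows [ɣ] unchanged in both environments, so [ɣ] cannot be basic with [g] derived in isolation.
The underlying segment must be /g/; voiced stops become fricatives between vowels, yielding [ɣ] there.
The one attested form of 'name', [ʒemug], shows underlying /ʒemug/. Applying the same rule between vowels gives [ʒemuɣɛ].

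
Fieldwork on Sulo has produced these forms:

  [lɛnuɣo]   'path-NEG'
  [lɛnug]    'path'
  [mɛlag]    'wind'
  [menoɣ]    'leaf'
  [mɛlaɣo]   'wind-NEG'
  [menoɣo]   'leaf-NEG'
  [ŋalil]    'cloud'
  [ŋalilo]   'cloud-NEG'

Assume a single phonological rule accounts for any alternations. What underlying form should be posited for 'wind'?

'wind' shows [ɣ] ~ [g] at the end of the stem ([mɛlaɣo] vs [mɛlag]).
But 'leaf' keeps [ɣ] in both environments ([menoɣo], [menoɣ]), so there is no rule changing /ɣ/ to [g] in isolation.
The alternation reflects intervocalic spirantization: voiced stops become fricatives between vowels. /g/ is underlying.

/mɛlag/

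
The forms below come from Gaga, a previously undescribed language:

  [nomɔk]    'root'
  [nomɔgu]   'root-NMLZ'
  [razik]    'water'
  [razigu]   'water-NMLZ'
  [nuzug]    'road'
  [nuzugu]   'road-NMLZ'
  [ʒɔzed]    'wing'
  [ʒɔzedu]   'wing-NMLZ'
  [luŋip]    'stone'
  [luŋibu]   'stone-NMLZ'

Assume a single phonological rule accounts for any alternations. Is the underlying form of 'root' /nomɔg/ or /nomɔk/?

/nomɔk/

In [nomɔk] and [nomɔgu] the final segment of 'root' alternates: [k] ~ [g].
But 'road' keeps [g] in both environments ([nuzug], [nuzugu]), so there is no rule changing /g/ to [k] in isolation.
Therefore /k/ is basic and [g] is derived by intervocalic voicing (voiceless stops become voiced between vowels).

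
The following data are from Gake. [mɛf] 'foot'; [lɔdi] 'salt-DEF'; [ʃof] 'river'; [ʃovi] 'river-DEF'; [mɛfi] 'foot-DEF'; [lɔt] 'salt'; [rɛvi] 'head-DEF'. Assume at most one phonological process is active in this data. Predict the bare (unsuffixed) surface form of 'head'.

[rɛf]

'river' shows [f] ~ [v] at the end of the stem ([ʃof] vs [ʃovi]).
Compare 'foot', with invariant [f] in [mɛf] and [mɛfi]: an analysis with underlying /f/ and a rule producing [v] before the DEF suffix would wrongly predict alternation here too.
Therefore /v/ is basic and [f] is derived by word-final obstruent devoicing (voiced obstruents become voiceless word-finally).
The one attested form of 'head', [rɛvi], shows underlying /rɛv/. Applying the same rule word-finally gives [rɛf].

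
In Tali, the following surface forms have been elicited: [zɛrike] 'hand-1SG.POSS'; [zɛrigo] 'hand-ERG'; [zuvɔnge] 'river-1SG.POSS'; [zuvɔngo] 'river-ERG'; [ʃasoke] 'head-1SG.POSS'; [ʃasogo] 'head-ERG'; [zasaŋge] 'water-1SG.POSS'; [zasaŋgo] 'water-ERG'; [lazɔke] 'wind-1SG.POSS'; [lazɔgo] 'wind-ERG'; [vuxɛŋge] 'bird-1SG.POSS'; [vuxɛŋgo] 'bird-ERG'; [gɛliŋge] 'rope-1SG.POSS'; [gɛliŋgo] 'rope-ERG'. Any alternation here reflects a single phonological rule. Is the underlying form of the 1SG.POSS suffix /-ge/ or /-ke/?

/-ke/

The 1SG.POSS morpheme has two allomorphs, [-ge] and [-ke].
By contrast the ERG suffix keeps its initial [g] throughout — that segment must be underlying.
So the underlying form is /-ke/, and voiceless stops become voiced after a nasal.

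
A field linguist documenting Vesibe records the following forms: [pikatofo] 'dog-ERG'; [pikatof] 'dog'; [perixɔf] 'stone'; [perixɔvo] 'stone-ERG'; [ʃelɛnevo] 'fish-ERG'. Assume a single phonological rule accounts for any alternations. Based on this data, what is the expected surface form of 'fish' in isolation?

[ʃelɛnef]

The stem for 'stone' ends in [f] in [perixɔf] but [v] in [perixɔvo].
Compare 'dog', with invariant [f] in [pikatof] and [pikatofo]: an analysis with underlying /f/ and a rule producing [v] before the ERG suffix would wrongly predict alternation here too.
Therefore /v/ is basic and [f] is derived by word-final obstruent devoicing (voiced obstruents become voiceless word-finally).
From [ʃelɛnevo] the stem 'fish' is /ʃelɛnev/; word-finally this yields [ʃelɛnef].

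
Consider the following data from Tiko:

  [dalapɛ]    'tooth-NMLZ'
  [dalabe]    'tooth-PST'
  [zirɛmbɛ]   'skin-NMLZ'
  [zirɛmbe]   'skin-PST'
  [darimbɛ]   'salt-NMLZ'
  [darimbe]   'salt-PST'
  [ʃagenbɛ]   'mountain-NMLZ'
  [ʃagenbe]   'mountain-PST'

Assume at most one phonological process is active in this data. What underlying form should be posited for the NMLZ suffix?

/-pɛ/

The NMLZ suffix surfaces as [-bɛ] and [-pɛ], depending on the final segment of the stem.
By contrast the PST suffix keeps its initial [b] throughout — that segment must be underlying.
So the underlying form is /-pɛ/, and voiceless stops become voiced after a nasal.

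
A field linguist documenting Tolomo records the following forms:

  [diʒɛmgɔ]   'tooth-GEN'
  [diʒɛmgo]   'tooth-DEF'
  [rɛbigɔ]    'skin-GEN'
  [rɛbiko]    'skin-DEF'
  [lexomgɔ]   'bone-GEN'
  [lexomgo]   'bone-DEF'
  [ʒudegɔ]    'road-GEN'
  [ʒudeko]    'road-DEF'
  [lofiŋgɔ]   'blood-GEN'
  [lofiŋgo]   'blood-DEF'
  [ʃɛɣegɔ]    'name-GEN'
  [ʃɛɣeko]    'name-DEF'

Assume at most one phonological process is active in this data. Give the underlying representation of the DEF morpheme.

/-ko/

The DEF suffix surfaces as [-go] and [-ko], depending on the final segment of the stem.
By contrast the GEN suffix keeps its initial [g] throughout — that segment must be underlying.
So the underlying form is /-ko/, and voiceless stops become voiced after a nasal.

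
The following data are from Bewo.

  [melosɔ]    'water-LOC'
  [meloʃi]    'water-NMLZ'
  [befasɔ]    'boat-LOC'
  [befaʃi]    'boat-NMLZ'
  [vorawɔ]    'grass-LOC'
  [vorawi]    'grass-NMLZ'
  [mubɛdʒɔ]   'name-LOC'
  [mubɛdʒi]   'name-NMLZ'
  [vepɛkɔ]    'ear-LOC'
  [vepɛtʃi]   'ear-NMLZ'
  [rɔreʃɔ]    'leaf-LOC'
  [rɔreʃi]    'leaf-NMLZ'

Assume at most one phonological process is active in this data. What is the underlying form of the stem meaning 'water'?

'water' shows [s] ~ [ʃ] at the end of the stem ([melosɔ] vs [meloʃi]).
But 'leaf' keeps [ʃ] in both environments ([rɔreʃɔ], [rɔreʃi]), so there is no rule changing /ʃ/ to [s] before the LOC suffix.
The underlying segment must be /s/; /k/ and /s/ become palato-alveolar [tʃ] and [ʃ] before a front vowel, yielding [ʃ] there.

/melos/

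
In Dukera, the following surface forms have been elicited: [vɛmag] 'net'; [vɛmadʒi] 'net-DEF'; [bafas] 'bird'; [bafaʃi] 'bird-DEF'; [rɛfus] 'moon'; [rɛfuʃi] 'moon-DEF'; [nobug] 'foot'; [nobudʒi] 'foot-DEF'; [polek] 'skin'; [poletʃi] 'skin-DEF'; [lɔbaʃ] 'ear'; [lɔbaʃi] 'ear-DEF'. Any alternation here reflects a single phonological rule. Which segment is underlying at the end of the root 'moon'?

/s/

'moon' shows [s] ~ [ʃ] at the end of the stem ([rɛfus] vs [rɛfuʃi]).
Compare 'ear', with invariant [ʃ] in [lɔbaʃ] and [lɔbaʃi]: an analysis with underlying /ʃ/ and a rule producing [s] in isolation would wrongly predict alternation here too.
The alternation reflects palatalization before a front vowel: /k/, /g/ and /s/ become palato-alveolar [tʃ], [dʒ] and [ʃ] before a front vowel. /s/ is underlying.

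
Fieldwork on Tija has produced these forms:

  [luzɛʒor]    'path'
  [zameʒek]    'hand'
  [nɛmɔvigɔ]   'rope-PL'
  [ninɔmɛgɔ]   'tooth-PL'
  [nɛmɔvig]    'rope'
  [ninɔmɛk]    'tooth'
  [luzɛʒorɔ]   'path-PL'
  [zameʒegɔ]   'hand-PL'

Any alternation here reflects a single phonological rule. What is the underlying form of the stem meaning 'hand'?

The root 'hand' surfaces as [zameʒegɔ] and [zameʒek], with a stem-final [g] ~ [k] alternation.
The stem 'rope' ([nɛmɔvigɔ], [nɛmɔvig]) shows [g] unchanged in both environments, so [g] cannot be basic with [k] derived in isolation.
The alternation reflects intervocalic voicing: voiceless stops become voiced between vowels. /k/ is underlying.

/zameʒek/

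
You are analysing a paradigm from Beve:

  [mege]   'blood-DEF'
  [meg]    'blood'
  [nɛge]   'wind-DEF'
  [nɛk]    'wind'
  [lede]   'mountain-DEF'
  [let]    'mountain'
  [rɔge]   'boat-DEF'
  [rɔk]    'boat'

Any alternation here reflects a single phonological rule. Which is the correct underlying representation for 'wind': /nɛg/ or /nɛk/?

/nɛk/

'wind' shows [g] ~ [k] at the end of the stem ([nɛge] vs [nɛk]).
But 'blood' keeps [g] in both environments ([mege], [meg]), so there is no rule changing /g/ to [k] in isolation.
Therefore /k/ is basic and [g] is derived by intervocalic voicing (voiceless stops become voiced between vowels).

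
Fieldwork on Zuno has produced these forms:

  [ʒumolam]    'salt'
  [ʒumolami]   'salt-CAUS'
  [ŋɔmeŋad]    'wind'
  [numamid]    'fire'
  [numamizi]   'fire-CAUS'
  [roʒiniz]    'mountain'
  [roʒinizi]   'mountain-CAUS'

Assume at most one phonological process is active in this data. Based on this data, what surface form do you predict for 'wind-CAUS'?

[ŋɔmeŋazi]

The root 'fire' surfaces as [numamid] and [numamizi], with a stem-final [d] ~ [z] alternation.
But 'mountain' keeps [z] in both environments ([roʒiniz], [roʒinizi]), so there is no rule changing /z/ to [d] in isolation.
Therefore /d/ is basic and [z] is derived by intervocalic spirantization (voiced stops become fricatives between vowels).
From [ŋɔmeŋad] the stem 'wind' is /ŋɔmeŋad/; between vowels this yields [ŋɔmeŋazi].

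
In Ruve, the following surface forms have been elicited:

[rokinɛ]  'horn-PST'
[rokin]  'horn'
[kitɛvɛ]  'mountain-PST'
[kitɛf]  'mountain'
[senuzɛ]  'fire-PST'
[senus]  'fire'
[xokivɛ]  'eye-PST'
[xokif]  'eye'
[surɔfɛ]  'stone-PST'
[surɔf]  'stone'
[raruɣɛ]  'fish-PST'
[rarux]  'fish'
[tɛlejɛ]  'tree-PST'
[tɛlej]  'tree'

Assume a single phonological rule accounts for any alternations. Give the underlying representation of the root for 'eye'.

The root 'eye' surfaces as [xokivɛ] and [xokif], with a stem-final [v] ~ [f] alternation.
The stem 'stone' ([surɔfɛ], [surɔf]) shows [f] unchanged in both environments, so [f] cannot be basic with [v] derived before the PST suffix.
The underlying segment must be /v/; voiced obstruents become voiceless word-finally, yielding [f] there.

/xokiv/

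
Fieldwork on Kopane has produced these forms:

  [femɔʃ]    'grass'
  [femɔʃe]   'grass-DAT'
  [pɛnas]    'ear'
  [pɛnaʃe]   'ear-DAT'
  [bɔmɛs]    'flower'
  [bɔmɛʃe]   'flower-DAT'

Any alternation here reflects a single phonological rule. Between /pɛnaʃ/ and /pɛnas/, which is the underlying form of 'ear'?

/pɛnas/

The stem for 'ear' ends in [s] in [pɛnas] but [ʃ] in [pɛnaʃe].
If /ʃ/ were underlying and a rule turned it into [s] in isolation, 'grass' would also alternate; but it has [ʃ] in both [femɔʃ] and [femɔʃe].
The underlying segment must be /s/; /s/ becomes palato-alveolar [ʃ] before a front vowel, yielding [ʃ] there.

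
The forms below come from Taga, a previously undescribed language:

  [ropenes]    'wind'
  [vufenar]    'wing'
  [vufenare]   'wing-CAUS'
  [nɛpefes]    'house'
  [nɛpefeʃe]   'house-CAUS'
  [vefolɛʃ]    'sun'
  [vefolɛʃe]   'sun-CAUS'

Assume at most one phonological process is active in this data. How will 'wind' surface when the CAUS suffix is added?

The stem for 'house' ends in [s] in [nɛpefes] but [ʃ] in [nɛpefeʃe].
But 'sun' keeps [ʃ] in both environments ([vefolɛʃ], [vefolɛʃe]), so there is no rule changing /ʃ/ to [s] in isolation.
The underlying segment must be /s/; /s/ becomes palato-alveolar [ʃ] before a front vowel, yielding [ʃ] there.
The one attested form of 'wind', [ropenes], shows underlying /ropenes/. Applying the same rule before a front vowel gives [ropeneʃe].

[ropeneʃe]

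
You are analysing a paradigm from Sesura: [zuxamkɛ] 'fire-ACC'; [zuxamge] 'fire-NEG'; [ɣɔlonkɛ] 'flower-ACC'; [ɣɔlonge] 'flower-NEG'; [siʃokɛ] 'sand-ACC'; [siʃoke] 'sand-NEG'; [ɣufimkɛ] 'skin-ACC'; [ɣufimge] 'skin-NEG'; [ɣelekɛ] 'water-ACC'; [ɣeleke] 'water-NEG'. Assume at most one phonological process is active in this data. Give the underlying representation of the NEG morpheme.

The NEG suffix surfaces as [-ge] and [-ke], depending on the final segment of the stem.
The ACC suffix, which begins with [k], is invariant after every stem; so [k] is not altered by any rule here.
So the underlying form is /-ge/, and voiced stops become voiceless after a vowel.

/-ge/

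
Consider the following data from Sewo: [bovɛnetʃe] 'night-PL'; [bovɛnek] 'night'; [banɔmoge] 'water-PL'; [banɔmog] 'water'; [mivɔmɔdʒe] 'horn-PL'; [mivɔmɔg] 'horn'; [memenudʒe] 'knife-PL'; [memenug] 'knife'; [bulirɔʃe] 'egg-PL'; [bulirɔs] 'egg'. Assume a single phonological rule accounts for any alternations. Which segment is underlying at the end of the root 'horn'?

/dʒ/

'horn' shows [dʒ] ~ [g] at the end of the stem ([mivɔmɔdʒe] vs [mivɔmɔg]).
If /g/ were underlying and a rule turned it into [dʒ] before the PL suffix, 'water' would also alternate; but it has [g] in both [banɔmoge] and [banɔmog].
The alternation reflects depalatalization: palato-alveolar /tʃ/, /dʒ/ and /ʃ/ become [k], [g] and [s] when no front vowel follows. /dʒ/ is underlying.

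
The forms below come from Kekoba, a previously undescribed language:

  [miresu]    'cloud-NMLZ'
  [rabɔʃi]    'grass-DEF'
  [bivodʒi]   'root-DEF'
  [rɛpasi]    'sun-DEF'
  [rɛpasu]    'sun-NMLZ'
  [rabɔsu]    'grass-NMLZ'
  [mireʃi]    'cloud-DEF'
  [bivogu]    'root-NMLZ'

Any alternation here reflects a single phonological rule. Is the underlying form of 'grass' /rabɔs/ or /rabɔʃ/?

/rabɔʃ/

The root 'grass' surfaces as [rabɔsu] and [rabɔʃi], with a stem-final [s] ~ [ʃ] alternation.
But 'sun' keeps [s] in both environments ([rɛpasu], [rɛpasi]), so there is no rule changing /s/ to [ʃ] before the DEF suffix.
So /ʃ/ is underlying, and a rule of depalatalization — palato-alveolar /dʒ/ and /ʃ/ become [g] and [s] when no front vowel follows — gives [s].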